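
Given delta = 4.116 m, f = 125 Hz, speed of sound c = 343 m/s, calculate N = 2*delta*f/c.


N = 2*delta*f/c = 2*delta/lambda, where lambda = c/f
lambda = 343 / 125 = 2.744 m
N = 2 * 4.116 / 2.744 = 3


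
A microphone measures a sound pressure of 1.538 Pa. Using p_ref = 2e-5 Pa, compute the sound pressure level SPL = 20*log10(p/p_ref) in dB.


p / p_ref = 1.538 / 2e-5 = 76900
SPL = 20 * log10(76900) = 97.719 dB


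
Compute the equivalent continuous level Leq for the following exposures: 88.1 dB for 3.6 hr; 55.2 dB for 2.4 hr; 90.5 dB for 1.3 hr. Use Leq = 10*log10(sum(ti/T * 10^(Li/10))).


T_total = 3.6 + 2.4 + 1.3 = 7.3 hr
(3.6/7.3) * 10^(88.1/10) = 3.18405e+08
(2.4/7.3) * 10^(55.2/10) = 108865
(1.3/7.3) * 10^(90.5/10) = 1.99812e+08
Sum = 3.18405e+08 + 108865 + 1.99812e+08 = 5.18326e+08
Leq = 10*log10(5.18326e+08) = 87.146 dB


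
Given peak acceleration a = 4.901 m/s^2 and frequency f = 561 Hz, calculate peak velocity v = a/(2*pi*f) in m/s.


omega = 2*pi*f = 2*pi*561 = 3524.87 rad/s
v = a / omega = 4.901 / 3524.87 = 0.0013904 m/s


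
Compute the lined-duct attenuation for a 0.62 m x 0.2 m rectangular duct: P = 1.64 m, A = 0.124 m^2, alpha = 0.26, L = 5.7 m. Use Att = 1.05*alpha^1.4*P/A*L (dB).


alpha^1.4 = 0.26^1.4 = 0.151692
Attenuation rate = 1.05 * alpha^1.4 * P / A
= 1.05 * 0.151692 * 1.64 / 0.124 = 2.10656 dB/m
Total Att = 2.10656 * 5.7 = 12.007 dB


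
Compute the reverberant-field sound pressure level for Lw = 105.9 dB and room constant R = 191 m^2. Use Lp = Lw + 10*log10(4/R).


4/R = 4/191 = 0.0209424
Lp = 105.9 + 10*log10(0.0209424) = 89.11 dB


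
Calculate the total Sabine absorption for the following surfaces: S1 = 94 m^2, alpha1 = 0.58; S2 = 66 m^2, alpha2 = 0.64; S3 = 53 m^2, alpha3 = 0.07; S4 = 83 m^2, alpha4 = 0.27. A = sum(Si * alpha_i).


94 * 0.58 = 54.52
66 * 0.64 = 42.24
53 * 0.07 = 3.71
83 * 0.27 = 22.41
A_total = 54.52 + 42.24 + 3.71 + 22.41 = 122.88 m^2


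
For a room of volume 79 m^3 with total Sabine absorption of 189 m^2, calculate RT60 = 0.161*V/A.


RT60 = 0.161 * 79 / 189 = 0.067296 s


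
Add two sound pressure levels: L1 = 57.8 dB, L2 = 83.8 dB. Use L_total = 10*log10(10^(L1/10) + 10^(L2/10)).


10^(57.8/10) = 602560
10^(83.8/10) = 2.39883e+08
Sum = 602560 + 2.39883e+08 = 2.40486e+08
L_total = 10*log10(2.40486e+08) = 83.811 dB


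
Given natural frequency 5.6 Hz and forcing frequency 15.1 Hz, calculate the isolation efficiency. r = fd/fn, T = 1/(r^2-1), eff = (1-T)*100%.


r = 15.1 / 5.6 = 2.69643
r^2 - 1 = 2.69643^2 - 1 = 6.27073
T = 1/6.27073 = 0.159471
Efficiency = (1 - 0.159471)*100 = 84.053 %


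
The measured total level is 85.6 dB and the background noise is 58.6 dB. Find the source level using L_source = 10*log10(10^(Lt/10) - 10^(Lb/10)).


10^(85.6/10) = 3.63078e+08
10^(58.6/10) = 724436
Difference = 3.63078e+08 - 724436 = 3.62354e+08
L_source = 10*log10(3.62354e+08) = 85.591 dB


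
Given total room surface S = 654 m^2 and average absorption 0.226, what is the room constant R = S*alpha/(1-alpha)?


R = 654 * 0.226 / (1 - 0.226) = 190.96 m^2


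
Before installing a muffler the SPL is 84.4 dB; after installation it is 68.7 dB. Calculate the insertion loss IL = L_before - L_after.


Insertion loss = SPL without muffler - SPL with muffler
IL = 84.4 - 68.7 = 15.7 dB


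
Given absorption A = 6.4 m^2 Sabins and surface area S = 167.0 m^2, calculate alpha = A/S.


Absorption coefficient = absorbed power / incident power
alpha = A / S = 6.4 / 167.0 = 0.038323


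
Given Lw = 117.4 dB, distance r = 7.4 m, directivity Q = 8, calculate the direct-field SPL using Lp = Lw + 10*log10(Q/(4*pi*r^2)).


4*pi*r^2 = 4*pi*7.4^2 = 688.134 m^2
Q / (4*pi*r^2) = 8 / 688.134 = 0.0116256
Lp = 117.4 + 10*log10(0.0116256) = 98.054 dB


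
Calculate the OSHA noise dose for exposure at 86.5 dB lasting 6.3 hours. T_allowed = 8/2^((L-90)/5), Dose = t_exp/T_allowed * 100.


T_allowed = 8 / 2^((86.5 - 90)/5) = 12.996 hr
Dose = 6.3 / 12.996 * 100 = 48.476 %


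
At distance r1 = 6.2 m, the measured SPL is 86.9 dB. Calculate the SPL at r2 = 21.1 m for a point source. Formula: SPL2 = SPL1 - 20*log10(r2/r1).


r2/r1 = 21.1/6.2 = 3.40323
Correction = 20*log10(3.40323) = 10.6378 dB
SPL2 = 86.9 - 10.6378 = 76.262 dB


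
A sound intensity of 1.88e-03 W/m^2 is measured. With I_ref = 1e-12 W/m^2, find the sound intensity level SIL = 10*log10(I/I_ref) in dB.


I / I_ref = 1.88e-03 / 1e-12 = 1.88e+09
SIL = 10 * log10(1.88e+09) = 92.742 dB


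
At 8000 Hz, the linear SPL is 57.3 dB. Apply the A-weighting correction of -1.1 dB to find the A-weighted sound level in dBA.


A-weighting table: 8000 Hz -> -1.1 dB correction
SPL_A = SPL + correction = 57.3 + (-1.1) = 56.2 dBA


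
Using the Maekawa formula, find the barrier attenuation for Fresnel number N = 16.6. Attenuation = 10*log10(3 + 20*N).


3 + 20*N = 3 + 20*16.6 = 335
Att = 10*log10(335) = 25.25 dB


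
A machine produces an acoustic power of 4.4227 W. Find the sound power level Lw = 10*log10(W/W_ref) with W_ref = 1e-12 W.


W / W_ref = 4.4227 / 1e-12 = 4.4227e+12
Lw = 10 * log10(4.4227e+12) = 126.46 dB


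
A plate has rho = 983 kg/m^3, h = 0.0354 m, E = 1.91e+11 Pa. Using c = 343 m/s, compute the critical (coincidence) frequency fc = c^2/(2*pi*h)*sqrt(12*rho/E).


12*rho/E = 12*983/1.91e+11 = 6.17592e-08
sqrt(12*rho/E) = sqrt(6.17592e-08) = 0.000248514
c^2/(2*pi*h) = 343^2/(2*pi*0.0354) = 528938
fc = 528938 * 0.000248514 = 131.45 Hz


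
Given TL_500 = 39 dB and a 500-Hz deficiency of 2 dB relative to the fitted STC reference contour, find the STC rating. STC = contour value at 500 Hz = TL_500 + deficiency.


By ASTM E413, STC = value of the fitted reference contour at 500 Hz.
Contour value at 500 Hz = TL_500 + deficiency = 39 + 2 = 41
STC = 41


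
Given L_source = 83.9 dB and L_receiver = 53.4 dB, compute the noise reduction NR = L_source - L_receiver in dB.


NR = L_source - L_receiver (difference between source and receiving room levels)
NR = 83.9 - 53.4 = 30.5 dB


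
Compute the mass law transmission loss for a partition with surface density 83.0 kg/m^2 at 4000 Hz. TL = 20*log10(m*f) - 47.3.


m * f = 83.0 * 4000 = 332000
20*log10(332000) = 110.423 dB
TL = 110.423 - 47.3 = 63.123 dB


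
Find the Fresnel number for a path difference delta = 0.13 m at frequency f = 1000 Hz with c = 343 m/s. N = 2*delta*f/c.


N = 2*delta*f/c = 2*delta/lambda, where lambda = c/f
lambda = 343 / 1000 = 0.343 m
N = 2 * 0.13 / 0.343 = 0.75802


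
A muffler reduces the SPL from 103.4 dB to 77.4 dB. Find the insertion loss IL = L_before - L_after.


Insertion loss = SPL without muffler - SPL with muffler
IL = 103.4 - 77.4 = 26 dB


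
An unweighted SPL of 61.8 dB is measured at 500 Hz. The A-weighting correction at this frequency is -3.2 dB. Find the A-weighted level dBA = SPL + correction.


A-weighting table: 500 Hz -> -3.2 dB correction
SPL_A = SPL + correction = 61.8 + (-3.2) = 58.6 dBA


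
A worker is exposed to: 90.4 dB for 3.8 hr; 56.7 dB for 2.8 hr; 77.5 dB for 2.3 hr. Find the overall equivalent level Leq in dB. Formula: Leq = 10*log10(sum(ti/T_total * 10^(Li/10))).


T_total = 3.8 + 2.8 + 2.3 = 8.9 hr
(3.8/8.9) * 10^(90.4/10) = 4.68159e+08
(2.8/8.9) * 10^(56.7/10) = 147153
(2.3/8.9) * 10^(77.5/10) = 1.45324e+07
Sum = 4.68159e+08 + 147153 + 1.45324e+07 = 4.82839e+08
Leq = 10*log10(4.82839e+08) = 86.838 dB


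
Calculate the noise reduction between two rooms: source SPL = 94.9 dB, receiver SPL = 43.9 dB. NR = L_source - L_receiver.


NR = L_source - L_receiver (difference between source and receiving room levels)
NR = 94.9 - 43.9 = 51 dB


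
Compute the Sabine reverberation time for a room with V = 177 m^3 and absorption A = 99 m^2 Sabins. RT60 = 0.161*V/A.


RT60 = 0.161 * 177 / 99 = 0.28785 s


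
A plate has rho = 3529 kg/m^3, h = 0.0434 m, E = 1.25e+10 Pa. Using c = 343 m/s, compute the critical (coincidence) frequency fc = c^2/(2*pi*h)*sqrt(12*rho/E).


12*rho/E = 12*3529/1.25e+10 = 3.38784e-06
sqrt(12*rho/E) = sqrt(3.38784e-06) = 0.00184061
c^2/(2*pi*h) = 343^2/(2*pi*0.0434) = 431438
fc = 431438 * 0.00184061 = 794.11 Hz


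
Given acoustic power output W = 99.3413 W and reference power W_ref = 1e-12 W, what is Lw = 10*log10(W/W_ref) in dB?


W / W_ref = 99.3413 / 1e-12 = 9.93413e+13
Lw = 10 * log10(9.93413e+13) = 139.97 dB


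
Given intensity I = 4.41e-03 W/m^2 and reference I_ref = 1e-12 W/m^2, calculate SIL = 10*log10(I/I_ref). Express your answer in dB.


I / I_ref = 4.41e-03 / 1e-12 = 4.41e+09
SIL = 10 * log10(4.41e+09) = 96.444 dB


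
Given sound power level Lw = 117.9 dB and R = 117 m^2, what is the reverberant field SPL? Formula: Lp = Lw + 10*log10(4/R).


4/R = 4/117 = 0.034188
Lp = 117.9 + 10*log10(0.034188) = 103.24 dB


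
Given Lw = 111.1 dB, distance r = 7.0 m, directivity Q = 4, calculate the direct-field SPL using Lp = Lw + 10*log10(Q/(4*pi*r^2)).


4*pi*r^2 = 4*pi*7.0^2 = 615.752 m^2
Q / (4*pi*r^2) = 4 / 615.752 = 0.00649612
Lp = 111.1 + 10*log10(0.00649612) = 89.227 dB


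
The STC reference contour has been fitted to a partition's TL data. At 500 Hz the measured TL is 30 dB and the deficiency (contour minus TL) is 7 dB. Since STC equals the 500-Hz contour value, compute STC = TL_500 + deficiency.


By ASTM E413, STC = value of the fitted reference contour at 500 Hz.
Contour value at 500 Hz = TL_500 + deficiency = 30 + 7 = 37
STC = 37


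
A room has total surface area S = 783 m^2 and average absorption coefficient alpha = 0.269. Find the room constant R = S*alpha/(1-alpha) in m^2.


R = 783 * 0.269 / (1 - 0.269) = 288.14 m^2


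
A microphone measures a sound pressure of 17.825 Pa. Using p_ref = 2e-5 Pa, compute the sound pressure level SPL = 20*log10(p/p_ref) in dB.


p / p_ref = 17.825 / 2e-5 = 891250
SPL = 20 * log10(891250) = 119 dB


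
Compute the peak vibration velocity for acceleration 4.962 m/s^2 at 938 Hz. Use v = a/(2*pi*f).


omega = 2*pi*f = 2*pi*938 = 5893.63 rad/s
v = a / omega = 4.962 / 5893.63 = 0.00084193 m/s


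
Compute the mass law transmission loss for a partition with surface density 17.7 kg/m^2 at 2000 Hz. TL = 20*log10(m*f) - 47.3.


m * f = 17.7 * 2000 = 35400
20*log10(35400) = 90.9801 dB
TL = 90.9801 - 47.3 = 43.68 dB


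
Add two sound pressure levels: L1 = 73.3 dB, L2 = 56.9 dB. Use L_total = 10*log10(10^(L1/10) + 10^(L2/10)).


10^(73.3/10) = 2.13796e+07
10^(56.9/10) = 489779
Sum = 2.13796e+07 + 489779 = 2.18694e+07
L_total = 10*log10(2.18694e+07) = 73.398 dB


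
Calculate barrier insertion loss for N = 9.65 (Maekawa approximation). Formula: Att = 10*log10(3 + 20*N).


3 + 20*N = 3 + 20*9.65 = 196
Att = 10*log10(196) = 22.923 dB


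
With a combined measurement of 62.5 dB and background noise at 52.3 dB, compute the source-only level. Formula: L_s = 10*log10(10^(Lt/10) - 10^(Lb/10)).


10^(62.5/10) = 1.77828e+06
10^(52.3/10) = 169824
Difference = 1.77828e+06 - 169824 = 1.60846e+06
L_source = 10*log10(1.60846e+06) = 62.064 dB


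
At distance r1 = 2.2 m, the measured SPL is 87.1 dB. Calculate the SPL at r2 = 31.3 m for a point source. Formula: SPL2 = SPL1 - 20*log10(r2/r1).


r2/r1 = 31.3/2.2 = 14.2273
Correction = 20*log10(14.2273) = 23.0624 dB
SPL2 = 87.1 - 23.0624 = 64.038 dB


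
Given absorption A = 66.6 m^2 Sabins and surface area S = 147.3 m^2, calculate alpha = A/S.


Absorption coefficient = absorbed power / incident power
alpha = A / S = 66.6 / 147.3 = 0.45214


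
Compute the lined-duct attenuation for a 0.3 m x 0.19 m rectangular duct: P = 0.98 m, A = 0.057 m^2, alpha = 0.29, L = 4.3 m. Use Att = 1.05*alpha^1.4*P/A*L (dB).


alpha^1.4 = 0.29^1.4 = 0.176749
Attenuation rate = 1.05 * alpha^1.4 * P / A
= 1.05 * 0.176749 * 0.98 / 0.057 = 3.19078 dB/m
Total Att = 3.19078 * 4.3 = 13.72 dB


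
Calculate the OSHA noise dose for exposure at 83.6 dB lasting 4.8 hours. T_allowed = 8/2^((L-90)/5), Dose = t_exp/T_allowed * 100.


T_allowed = 8 / 2^((83.6 - 90)/5) = 19.4271 hr
Dose = 4.8 / 19.4271 * 100 = 24.708 %


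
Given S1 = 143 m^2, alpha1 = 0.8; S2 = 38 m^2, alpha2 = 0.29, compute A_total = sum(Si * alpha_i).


143 * 0.8 = 114.4
38 * 0.29 = 11.02
A_total = 114.4 + 11.02 = 125.42 m^2


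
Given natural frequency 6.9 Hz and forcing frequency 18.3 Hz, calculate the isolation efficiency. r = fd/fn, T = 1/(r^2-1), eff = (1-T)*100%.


r = 18.3 / 6.9 = 2.65217
r^2 - 1 = 2.65217^2 - 1 = 6.03401
T = 1/6.03401 = 0.165727
Efficiency = (1 - 0.165727)*100 = 83.427 %


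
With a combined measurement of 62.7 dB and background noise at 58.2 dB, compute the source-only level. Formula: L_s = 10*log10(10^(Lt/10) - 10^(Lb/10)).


10^(62.7/10) = 1.86209e+06
10^(58.2/10) = 660693
Difference = 1.86209e+06 - 660693 = 1.2014e+06
L_source = 10*log10(1.2014e+06) = 60.797 dB


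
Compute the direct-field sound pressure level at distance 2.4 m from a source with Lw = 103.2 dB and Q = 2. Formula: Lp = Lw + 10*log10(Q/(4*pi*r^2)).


4*pi*r^2 = 4*pi*2.4^2 = 72.3823 m^2
Q / (4*pi*r^2) = 2 / 72.3823 = 0.0276311
Lp = 103.2 + 10*log10(0.0276311) = 87.614 dB


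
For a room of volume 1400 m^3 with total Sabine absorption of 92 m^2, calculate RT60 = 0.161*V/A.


RT60 = 0.161 * 1400 / 92 = 2.45 s


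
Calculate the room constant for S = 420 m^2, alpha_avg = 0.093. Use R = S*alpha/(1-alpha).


R = 420 * 0.093 / (1 - 0.093) = 43.065 m^2


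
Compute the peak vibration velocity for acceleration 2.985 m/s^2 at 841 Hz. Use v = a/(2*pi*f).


omega = 2*pi*f = 2*pi*841 = 5284.16 rad/s
v = a / omega = 2.985 / 5284.16 = 0.0005649 m/s


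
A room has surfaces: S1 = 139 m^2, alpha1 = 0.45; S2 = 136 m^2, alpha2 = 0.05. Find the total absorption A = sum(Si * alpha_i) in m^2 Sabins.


139 * 0.45 = 62.55
136 * 0.05 = 6.8
A_total = 62.55 + 6.8 = 69.35 m^2


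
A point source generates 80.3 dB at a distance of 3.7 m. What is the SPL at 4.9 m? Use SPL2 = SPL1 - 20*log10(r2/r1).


r2/r1 = 4.9/3.7 = 1.32432
Correction = 20*log10(1.32432) = 2.43986 dB
SPL2 = 80.3 - 2.43986 = 77.86 dB


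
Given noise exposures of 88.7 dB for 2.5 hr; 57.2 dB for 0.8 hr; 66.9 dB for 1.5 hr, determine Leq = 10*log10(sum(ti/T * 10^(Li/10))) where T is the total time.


T_total = 2.5 + 0.8 + 1.5 = 4.8 hr
(2.5/4.8) * 10^(88.7/10) = 3.86099e+08
(0.8/4.8) * 10^(57.2/10) = 87467.9
(1.5/4.8) * 10^(66.9/10) = 1.53056e+06
Sum = 3.86099e+08 + 87467.9 + 1.53056e+06 = 3.87717e+08
Leq = 10*log10(3.87717e+08) = 85.885 dB


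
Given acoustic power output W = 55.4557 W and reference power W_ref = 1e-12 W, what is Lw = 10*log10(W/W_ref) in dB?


W / W_ref = 55.4557 / 1e-12 = 5.54557e+13
Lw = 10 * log10(5.54557e+13) = 137.44 dB


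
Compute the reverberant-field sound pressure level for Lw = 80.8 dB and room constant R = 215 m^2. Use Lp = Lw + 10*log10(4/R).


4/R = 4/215 = 0.0186047
Lp = 80.8 + 10*log10(0.0186047) = 63.496 dB


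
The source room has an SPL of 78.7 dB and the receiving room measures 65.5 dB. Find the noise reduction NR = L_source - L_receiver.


NR = L_source - L_receiver (difference between source and receiving room levels)
NR = 78.7 - 65.5 = 13.2 dB


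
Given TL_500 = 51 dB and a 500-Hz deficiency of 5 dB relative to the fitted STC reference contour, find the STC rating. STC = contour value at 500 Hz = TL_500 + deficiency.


By ASTM E413, STC = value of the fitted reference contour at 500 Hz.
Contour value at 500 Hz = TL_500 + deficiency = 51 + 5 = 56
STC = 56


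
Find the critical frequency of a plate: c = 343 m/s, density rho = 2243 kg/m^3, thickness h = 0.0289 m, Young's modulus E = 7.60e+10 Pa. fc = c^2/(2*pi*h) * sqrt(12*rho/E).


12*rho/E = 12*2243/7.60e+10 = 3.54158e-07
sqrt(12*rho/E) = sqrt(3.54158e-07) = 0.000595112
c^2/(2*pi*h) = 343^2/(2*pi*0.0289) = 647904
fc = 647904 * 0.000595112 = 385.58 Hz


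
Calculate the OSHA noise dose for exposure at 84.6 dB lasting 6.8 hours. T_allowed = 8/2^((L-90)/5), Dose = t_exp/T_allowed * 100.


T_allowed = 8 / 2^((84.6 - 90)/5) = 16.9123 hr
Dose = 6.8 / 16.9123 * 100 = 40.207 %


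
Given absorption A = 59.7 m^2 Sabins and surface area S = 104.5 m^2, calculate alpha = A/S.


Absorption coefficient = absorbed power / incident power
alpha = A / S = 59.7 / 104.5 = 0.57129


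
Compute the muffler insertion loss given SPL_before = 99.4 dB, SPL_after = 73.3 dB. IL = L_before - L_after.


Insertion loss = SPL without muffler - SPL with muffler
IL = 99.4 - 73.3 = 26.1 dB


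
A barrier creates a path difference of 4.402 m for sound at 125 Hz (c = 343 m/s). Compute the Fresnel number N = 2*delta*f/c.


N = 2*delta*f/c = 2*delta/lambda, where lambda = c/f
lambda = 343 / 125 = 2.744 m
N = 2 * 4.402 / 2.744 = 3.2085


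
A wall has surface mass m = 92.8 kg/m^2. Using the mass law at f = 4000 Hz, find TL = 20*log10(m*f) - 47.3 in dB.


m * f = 92.8 * 4000 = 371200
20*log10(371200) = 111.392 dB
TL = 111.392 - 47.3 = 64.092 dB


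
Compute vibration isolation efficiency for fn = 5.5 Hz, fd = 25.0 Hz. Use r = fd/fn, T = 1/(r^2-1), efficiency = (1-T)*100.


r = 25.0 / 5.5 = 4.54545
r^2 - 1 = 4.54545^2 - 1 = 19.6611
T = 1/19.6611 = 0.0508619
Efficiency = (1 - 0.0508619)*100 = 94.914 %


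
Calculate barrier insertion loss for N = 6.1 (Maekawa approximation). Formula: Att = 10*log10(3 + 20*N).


3 + 20*N = 3 + 20*6.1 = 125
Att = 10*log10(125) = 20.969 dB


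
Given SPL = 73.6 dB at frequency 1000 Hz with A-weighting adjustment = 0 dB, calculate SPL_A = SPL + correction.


A-weighting table: 1000 Hz -> 0 dB correction
SPL_A = SPL + correction = 73.6 + (0) = 73.6 dBA


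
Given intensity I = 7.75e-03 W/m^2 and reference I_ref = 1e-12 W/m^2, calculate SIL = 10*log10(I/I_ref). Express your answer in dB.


I / I_ref = 7.75e-03 / 1e-12 = 7.75e+09
SIL = 10 * log10(7.75e+09) = 98.893 dB


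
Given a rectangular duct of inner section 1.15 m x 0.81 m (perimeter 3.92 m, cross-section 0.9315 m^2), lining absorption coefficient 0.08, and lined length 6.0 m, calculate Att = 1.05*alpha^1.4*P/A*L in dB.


alpha^1.4 = 0.08^1.4 = 0.029129
Attenuation rate = 1.05 * alpha^1.4 * P / A
= 1.05 * 0.029129 * 3.92 / 0.9315 = 0.128712 dB/m
Total Att = 0.128712 * 6.0 = 0.77227 dB


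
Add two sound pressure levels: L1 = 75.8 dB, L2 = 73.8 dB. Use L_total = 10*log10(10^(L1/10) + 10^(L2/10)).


10^(75.8/10) = 3.80189e+07
10^(73.8/10) = 2.39883e+07
Sum = 3.80189e+07 + 2.39883e+07 = 6.20072e+07
L_total = 10*log10(6.20072e+07) = 77.924 dB


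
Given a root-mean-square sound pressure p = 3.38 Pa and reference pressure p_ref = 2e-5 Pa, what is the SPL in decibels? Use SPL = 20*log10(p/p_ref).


p / p_ref = 3.38 / 2e-5 = 169000
SPL = 20 * log10(169000) = 104.56 dB


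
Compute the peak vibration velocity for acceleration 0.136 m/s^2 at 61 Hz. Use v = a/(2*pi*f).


omega = 2*pi*f = 2*pi*61 = 383.274 rad/s
v = a / omega = 0.136 / 383.274 = 0.00035484 m/s


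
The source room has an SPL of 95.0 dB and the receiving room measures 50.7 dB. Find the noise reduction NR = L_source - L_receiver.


NR = L_source - L_receiver (difference between source and receiving room levels)
NR = 95.0 - 50.7 = 44.3 dB


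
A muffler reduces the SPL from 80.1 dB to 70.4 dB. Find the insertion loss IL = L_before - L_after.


Insertion loss = SPL without muffler - SPL with muffler
IL = 80.1 - 70.4 = 9.7 dB


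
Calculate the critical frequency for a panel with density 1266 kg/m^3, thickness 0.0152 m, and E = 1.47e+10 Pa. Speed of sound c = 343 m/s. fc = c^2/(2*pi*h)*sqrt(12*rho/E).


12*rho/E = 12*1266/1.47e+10 = 1.03347e-06
sqrt(12*rho/E) = sqrt(1.03347e-06) = 0.0010166
c^2/(2*pi*h) = 343^2/(2*pi*0.0152) = 1.23187e+06
fc = 1.23187e+06 * 0.0010166 = 1252.3 Hz


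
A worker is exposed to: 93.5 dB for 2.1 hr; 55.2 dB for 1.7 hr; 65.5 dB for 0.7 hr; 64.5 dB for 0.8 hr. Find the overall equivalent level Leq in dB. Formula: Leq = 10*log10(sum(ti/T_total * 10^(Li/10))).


T_total = 2.1 + 1.7 + 0.7 + 0.8 = 5.3 hr
(2.1/5.3) * 10^(93.5/10) = 8.8704e+08
(1.7/5.3) * 10^(55.2/10) = 106212
(0.7/5.3) * 10^(65.5/10) = 468621
(0.8/5.3) * 10^(64.5/10) = 425416
Sum = 8.8704e+08 + 106212 + 468621 + 425416 = 8.8804e+08
Leq = 10*log10(8.8804e+08) = 89.484 dB


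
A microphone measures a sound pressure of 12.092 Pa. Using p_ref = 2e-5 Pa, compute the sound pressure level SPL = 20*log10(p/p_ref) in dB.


p / p_ref = 12.092 / 2e-5 = 604600
SPL = 20 * log10(604600) = 115.63 dB


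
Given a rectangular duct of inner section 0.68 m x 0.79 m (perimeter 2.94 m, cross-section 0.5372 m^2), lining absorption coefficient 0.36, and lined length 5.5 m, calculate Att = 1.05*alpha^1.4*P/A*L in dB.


alpha^1.4 = 0.36^1.4 = 0.239234
Attenuation rate = 1.05 * alpha^1.4 * P / A
= 1.05 * 0.239234 * 2.94 / 0.5372 = 1.37475 dB/m
Total Att = 1.37475 * 5.5 = 7.5611 dB


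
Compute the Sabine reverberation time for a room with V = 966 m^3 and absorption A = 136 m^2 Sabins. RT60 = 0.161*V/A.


RT60 = 0.161 * 966 / 136 = 1.1436 s


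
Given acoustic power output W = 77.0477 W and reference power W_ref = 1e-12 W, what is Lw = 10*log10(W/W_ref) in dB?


W / W_ref = 77.0477 / 1e-12 = 7.70477e+13
Lw = 10 * log10(7.70477e+13) = 138.87 dB


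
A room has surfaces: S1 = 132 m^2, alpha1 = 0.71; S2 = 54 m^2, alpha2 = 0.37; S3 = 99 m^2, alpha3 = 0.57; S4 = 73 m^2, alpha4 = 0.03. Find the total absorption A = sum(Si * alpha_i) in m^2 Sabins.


132 * 0.71 = 93.72
54 * 0.37 = 19.98
99 * 0.57 = 56.43
73 * 0.03 = 2.19
A_total = 93.72 + 19.98 + 56.43 + 2.19 = 172.32 m^2


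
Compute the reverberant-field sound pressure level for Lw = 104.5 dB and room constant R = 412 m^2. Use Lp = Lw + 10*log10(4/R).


4/R = 4/412 = 0.00970874
Lp = 104.5 + 10*log10(0.00970874) = 84.372 dB


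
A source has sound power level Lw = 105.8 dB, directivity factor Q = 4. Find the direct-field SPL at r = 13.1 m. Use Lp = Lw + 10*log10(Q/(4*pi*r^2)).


4*pi*r^2 = 4*pi*13.1^2 = 2156.51 m^2
Q / (4*pi*r^2) = 4 / 2156.51 = 0.00185485
Lp = 105.8 + 10*log10(0.00185485) = 78.483 dB


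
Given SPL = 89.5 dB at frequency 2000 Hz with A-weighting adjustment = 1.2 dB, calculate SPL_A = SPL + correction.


A-weighting table: 2000 Hz -> 1.2 dB correction
SPL_A = SPL + correction = 89.5 + (1.2) = 90.7 dBA


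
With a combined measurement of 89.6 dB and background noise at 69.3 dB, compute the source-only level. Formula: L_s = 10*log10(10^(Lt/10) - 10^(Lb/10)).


10^(89.6/10) = 9.12011e+08
10^(69.3/10) = 8.51138e+06
Difference = 9.12011e+08 - 8.51138e+06 = 9.035e+08
L_source = 10*log10(9.035e+08) = 89.559 dB


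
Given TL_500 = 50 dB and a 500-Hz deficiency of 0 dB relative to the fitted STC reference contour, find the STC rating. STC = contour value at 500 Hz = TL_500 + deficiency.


By ASTM E413, STC = value of the fitted reference contour at 500 Hz.
Contour value at 500 Hz = TL_500 + deficiency = 50 + 0 = 50
STC = 50


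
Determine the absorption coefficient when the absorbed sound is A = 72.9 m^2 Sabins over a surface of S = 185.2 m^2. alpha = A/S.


Absorption coefficient = absorbed power / incident power
alpha = A / S = 72.9 / 185.2 = 0.39363


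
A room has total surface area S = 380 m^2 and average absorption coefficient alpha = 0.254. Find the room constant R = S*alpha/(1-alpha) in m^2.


R = 380 * 0.254 / (1 - 0.254) = 129.38 m^2


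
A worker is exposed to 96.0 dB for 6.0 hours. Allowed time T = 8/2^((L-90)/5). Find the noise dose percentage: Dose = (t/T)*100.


T_allowed = 8 / 2^((96.0 - 90)/5) = 3.4822 hr
Dose = 6.0 / 3.4822 * 100 = 172.3 %


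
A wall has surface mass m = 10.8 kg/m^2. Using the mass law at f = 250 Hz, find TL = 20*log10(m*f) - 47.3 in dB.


m * f = 10.8 * 250 = 2700
20*log10(2700) = 68.6273 dB
TL = 68.6273 - 47.3 = 21.327 dB


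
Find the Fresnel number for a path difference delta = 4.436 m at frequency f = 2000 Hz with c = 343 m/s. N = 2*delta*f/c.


N = 2*delta*f/c = 2*delta/lambda, where lambda = c/f
lambda = 343 / 2000 = 0.1715 m
N = 2 * 4.436 / 0.1715 = 51.732


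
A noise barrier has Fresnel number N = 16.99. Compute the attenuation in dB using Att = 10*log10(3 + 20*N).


3 + 20*N = 3 + 20*16.99 = 342.8
Att = 10*log10(342.8) = 25.35 dB


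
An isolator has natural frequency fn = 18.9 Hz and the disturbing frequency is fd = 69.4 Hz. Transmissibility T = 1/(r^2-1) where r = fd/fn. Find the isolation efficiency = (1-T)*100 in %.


r = 69.4 / 18.9 = 3.67196
r^2 - 1 = 3.67196^2 - 1 = 12.4833
T = 1/12.4833 = 0.080107
Efficiency = (1 - 0.080107)*100 = 91.989 %


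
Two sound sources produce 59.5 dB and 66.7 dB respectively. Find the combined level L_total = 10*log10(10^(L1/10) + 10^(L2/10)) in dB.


10^(59.5/10) = 891251
10^(66.7/10) = 4.67735e+06
Sum = 891251 + 4.67735e+06 = 5.5686e+06
L_total = 10*log10(5.5686e+06) = 67.457 dB


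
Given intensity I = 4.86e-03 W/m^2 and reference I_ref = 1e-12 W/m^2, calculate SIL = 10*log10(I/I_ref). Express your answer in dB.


I / I_ref = 4.86e-03 / 1e-12 = 4.86e+09
SIL = 10 * log10(4.86e+09) = 96.866 dB


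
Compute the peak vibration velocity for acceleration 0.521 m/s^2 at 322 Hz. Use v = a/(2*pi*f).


omega = 2*pi*f = 2*pi*322 = 2023.19 rad/s
v = a / omega = 0.521 / 2023.19 = 0.00025751 m/s


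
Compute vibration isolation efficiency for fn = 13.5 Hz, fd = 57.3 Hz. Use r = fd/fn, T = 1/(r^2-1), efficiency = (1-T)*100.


r = 57.3 / 13.5 = 4.24444
r^2 - 1 = 4.24444^2 - 1 = 17.0153
T = 1/17.0153 = 0.0587706
Efficiency = (1 - 0.0587706)*100 = 94.123 %


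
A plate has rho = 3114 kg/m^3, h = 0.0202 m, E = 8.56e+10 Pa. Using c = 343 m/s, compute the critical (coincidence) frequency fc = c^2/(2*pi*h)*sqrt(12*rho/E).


12*rho/E = 12*3114/8.56e+10 = 4.36542e-07
sqrt(12*rho/E) = sqrt(4.36542e-07) = 0.000660713
c^2/(2*pi*h) = 343^2/(2*pi*0.0202) = 926951
fc = 926951 * 0.000660713 = 612.45 Hz


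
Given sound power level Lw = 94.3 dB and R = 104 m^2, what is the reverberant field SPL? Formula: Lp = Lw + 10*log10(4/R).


4/R = 4/104 = 0.0384615
Lp = 94.3 + 10*log10(0.0384615) = 80.15 dB


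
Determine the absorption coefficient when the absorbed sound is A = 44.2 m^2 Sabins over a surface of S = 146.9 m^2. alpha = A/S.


Absorption coefficient = absorbed power / incident power
alpha = A / S = 44.2 / 146.9 = 0.30088


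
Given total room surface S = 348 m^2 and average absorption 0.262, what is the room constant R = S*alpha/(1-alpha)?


R = 348 * 0.262 / (1 - 0.262) = 123.54 m^2


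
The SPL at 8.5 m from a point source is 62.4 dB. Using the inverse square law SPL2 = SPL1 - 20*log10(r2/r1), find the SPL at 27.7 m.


r2/r1 = 27.7/8.5 = 3.25882
Correction = 20*log10(3.25882) = 10.2612 dB
SPL2 = 62.4 - 10.2612 = 52.139 dB


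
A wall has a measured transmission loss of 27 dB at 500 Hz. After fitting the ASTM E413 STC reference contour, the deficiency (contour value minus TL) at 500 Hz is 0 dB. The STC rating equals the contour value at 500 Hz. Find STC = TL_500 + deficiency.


By ASTM E413, STC = value of the fitted reference contour at 500 Hz.
Contour value at 500 Hz = TL_500 + deficiency = 27 + 0 = 27
STC = 27


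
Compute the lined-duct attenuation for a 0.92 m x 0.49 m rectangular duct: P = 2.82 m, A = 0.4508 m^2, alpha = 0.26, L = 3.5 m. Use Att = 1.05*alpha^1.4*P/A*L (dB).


alpha^1.4 = 0.26^1.4 = 0.151692
Attenuation rate = 1.05 * alpha^1.4 * P / A
= 1.05 * 0.151692 * 2.82 / 0.4508 = 0.996362 dB/m
Total Att = 0.996362 * 3.5 = 3.4873 dB


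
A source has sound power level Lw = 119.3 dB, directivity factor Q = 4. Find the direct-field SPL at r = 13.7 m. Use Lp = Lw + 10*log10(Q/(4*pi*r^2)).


4*pi*r^2 = 4*pi*13.7^2 = 2358.58 m^2
Q / (4*pi*r^2) = 4 / 2358.58 = 0.00169594
Lp = 119.3 + 10*log10(0.00169594) = 91.594 dB


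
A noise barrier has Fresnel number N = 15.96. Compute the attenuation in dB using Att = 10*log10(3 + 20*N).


3 + 20*N = 3 + 20*15.96 = 322.2
Att = 10*log10(322.2) = 25.081 dB


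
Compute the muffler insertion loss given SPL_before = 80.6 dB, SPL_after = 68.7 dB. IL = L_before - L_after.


Insertion loss = SPL without muffler - SPL with muffler
IL = 80.6 - 68.7 = 11.9 dB


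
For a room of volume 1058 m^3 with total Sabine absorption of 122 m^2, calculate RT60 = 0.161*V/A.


RT60 = 0.161 * 1058 / 122 = 1.3962 s


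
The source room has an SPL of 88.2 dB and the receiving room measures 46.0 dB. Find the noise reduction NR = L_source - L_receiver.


NR = L_source - L_receiver (difference between source and receiving room levels)
NR = 88.2 - 46.0 = 42.2 dB


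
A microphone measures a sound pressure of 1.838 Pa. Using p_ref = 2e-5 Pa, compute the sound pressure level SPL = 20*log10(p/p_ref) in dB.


p / p_ref = 1.838 / 2e-5 = 91900
SPL = 20 * log10(91900) = 99.266 dB


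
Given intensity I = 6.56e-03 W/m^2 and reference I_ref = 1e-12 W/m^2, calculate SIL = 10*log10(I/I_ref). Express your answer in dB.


I / I_ref = 6.56e-03 / 1e-12 = 6.56e+09
SIL = 10 * log10(6.56e+09) = 98.169 dB


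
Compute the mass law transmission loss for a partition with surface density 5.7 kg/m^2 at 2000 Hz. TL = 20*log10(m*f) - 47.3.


m * f = 5.7 * 2000 = 11400
20*log10(11400) = 81.1381 dB
TL = 81.1381 - 47.3 = 33.838 dB


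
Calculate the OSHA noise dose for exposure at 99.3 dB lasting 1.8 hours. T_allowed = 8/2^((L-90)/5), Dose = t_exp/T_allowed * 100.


T_allowed = 8 / 2^((99.3 - 90)/5) = 2.20381 hr
Dose = 1.8 / 2.20381 * 100 = 81.677 %


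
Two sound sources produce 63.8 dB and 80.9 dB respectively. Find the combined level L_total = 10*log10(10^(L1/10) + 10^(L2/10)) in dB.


10^(63.8/10) = 2.39883e+06
10^(80.9/10) = 1.23027e+08
Sum = 2.39883e+06 + 1.23027e+08 = 1.25426e+08
L_total = 10*log10(1.25426e+08) = 80.984 dB


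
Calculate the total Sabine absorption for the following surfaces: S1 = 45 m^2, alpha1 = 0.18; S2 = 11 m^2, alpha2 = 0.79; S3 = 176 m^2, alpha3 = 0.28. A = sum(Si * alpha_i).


45 * 0.18 = 8.1
11 * 0.79 = 8.69
176 * 0.28 = 49.28
A_total = 8.1 + 8.69 + 49.28 = 66.07 m^2


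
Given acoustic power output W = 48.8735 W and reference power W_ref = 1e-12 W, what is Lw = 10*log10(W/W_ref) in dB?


W / W_ref = 48.8735 / 1e-12 = 4.88735e+13
Lw = 10 * log10(4.88735e+13) = 136.89 dB


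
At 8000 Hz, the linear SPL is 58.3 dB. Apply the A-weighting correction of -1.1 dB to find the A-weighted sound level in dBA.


A-weighting table: 8000 Hz -> -1.1 dB correction
SPL_A = SPL + correction = 58.3 + (-1.1) = 57.2 dBA


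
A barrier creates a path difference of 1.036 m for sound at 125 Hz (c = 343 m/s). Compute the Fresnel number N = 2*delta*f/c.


N = 2*delta*f/c = 2*delta/lambda, where lambda = c/f
lambda = 343 / 125 = 2.744 m
N = 2 * 1.036 / 2.744 = 0.7551


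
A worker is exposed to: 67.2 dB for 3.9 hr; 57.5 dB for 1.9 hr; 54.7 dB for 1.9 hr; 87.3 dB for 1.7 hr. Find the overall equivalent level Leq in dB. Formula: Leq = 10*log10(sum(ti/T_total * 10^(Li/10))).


T_total = 3.9 + 1.9 + 1.9 + 1.7 = 9.4 hr
(3.9/9.4) * 10^(67.2/10) = 2.17739e+06
(1.9/9.4) * 10^(57.5/10) = 113665
(1.9/9.4) * 10^(54.7/10) = 59652.1
(1.7/9.4) * 10^(87.3/10) = 9.71228e+07
Sum = 2.17739e+06 + 113665 + 59652.1 + 9.71228e+07 = 9.94735e+07
Leq = 10*log10(9.94735e+07) = 79.977 dB


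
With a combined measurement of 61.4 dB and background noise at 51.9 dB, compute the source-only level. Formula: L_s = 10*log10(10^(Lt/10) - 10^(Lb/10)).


10^(61.4/10) = 1.38038e+06
10^(51.9/10) = 154882
Difference = 1.38038e+06 - 154882 = 1.2255e+06
L_source = 10*log10(1.2255e+06) = 60.883 dB


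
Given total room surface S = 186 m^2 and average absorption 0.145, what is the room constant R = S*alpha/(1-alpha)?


R = 186 * 0.145 / (1 - 0.145) = 31.544 m^2


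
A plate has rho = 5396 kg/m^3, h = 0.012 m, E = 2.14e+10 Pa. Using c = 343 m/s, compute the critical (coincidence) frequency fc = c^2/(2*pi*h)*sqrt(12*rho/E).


12*rho/E = 12*5396/2.14e+10 = 3.02579e-06
sqrt(12*rho/E) = sqrt(3.02579e-06) = 0.00173948
c^2/(2*pi*h) = 343^2/(2*pi*0.012) = 1.56037e+06
fc = 1.56037e+06 * 0.00173948 = 2714.2 Hz


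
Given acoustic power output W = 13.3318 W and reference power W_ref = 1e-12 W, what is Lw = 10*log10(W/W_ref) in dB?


W / W_ref = 13.3318 / 1e-12 = 1.33318e+13
Lw = 10 * log10(1.33318e+13) = 131.25 dB


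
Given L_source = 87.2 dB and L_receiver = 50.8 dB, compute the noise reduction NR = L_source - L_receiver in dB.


NR = L_source - L_receiver (difference between source and receiving room levels)
NR = 87.2 - 50.8 = 36.4 dB


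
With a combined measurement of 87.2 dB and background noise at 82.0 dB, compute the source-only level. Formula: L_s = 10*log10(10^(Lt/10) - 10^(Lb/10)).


10^(87.2/10) = 5.24807e+08
10^(82.0/10) = 1.58489e+08
Difference = 5.24807e+08 - 1.58489e+08 = 3.66318e+08
L_source = 10*log10(3.66318e+08) = 85.639 dB


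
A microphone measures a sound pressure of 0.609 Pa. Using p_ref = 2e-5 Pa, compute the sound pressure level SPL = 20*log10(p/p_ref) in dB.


p / p_ref = 0.609 / 2e-5 = 30450
SPL = 20 * log10(30450) = 89.672 dB


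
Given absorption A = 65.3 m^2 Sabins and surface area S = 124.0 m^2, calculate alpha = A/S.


Absorption coefficient = absorbed power / incident power
alpha = A / S = 65.3 / 124.0 = 0.52661


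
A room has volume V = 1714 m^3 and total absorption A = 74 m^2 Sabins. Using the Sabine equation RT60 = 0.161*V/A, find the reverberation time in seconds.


RT60 = 0.161 * 1714 / 74 = 3.7291 s


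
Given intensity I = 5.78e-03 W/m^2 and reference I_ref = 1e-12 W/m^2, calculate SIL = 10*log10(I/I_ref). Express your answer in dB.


I / I_ref = 5.78e-03 / 1e-12 = 5.78e+09
SIL = 10 * log10(5.78e+09) = 97.619 dB


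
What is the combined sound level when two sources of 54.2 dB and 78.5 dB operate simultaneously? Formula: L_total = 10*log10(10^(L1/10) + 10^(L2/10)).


10^(54.2/10) = 263027
10^(78.5/10) = 7.07946e+07
Sum = 263027 + 7.07946e+07 = 7.10576e+07
L_total = 10*log10(7.10576e+07) = 78.516 dB


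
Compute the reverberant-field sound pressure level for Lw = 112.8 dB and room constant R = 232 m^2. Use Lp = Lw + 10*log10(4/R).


4/R = 4/232 = 0.0172414
Lp = 112.8 + 10*log10(0.0172414) = 95.166 dB


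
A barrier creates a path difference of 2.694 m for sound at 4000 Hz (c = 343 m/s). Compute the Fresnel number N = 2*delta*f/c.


N = 2*delta*f/c = 2*delta/lambda, where lambda = c/f
lambda = 343 / 4000 = 0.08575 m
N = 2 * 2.694 / 0.08575 = 62.834


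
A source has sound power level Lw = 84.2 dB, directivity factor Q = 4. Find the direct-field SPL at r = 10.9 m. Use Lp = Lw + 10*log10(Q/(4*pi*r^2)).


4*pi*r^2 = 4*pi*10.9^2 = 1493.01 m^2
Q / (4*pi*r^2) = 4 / 1493.01 = 0.00267915
Lp = 84.2 + 10*log10(0.00267915) = 58.48 dB


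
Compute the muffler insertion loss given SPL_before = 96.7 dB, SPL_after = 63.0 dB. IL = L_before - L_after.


Insertion loss = SPL without muffler - SPL with muffler
IL = 96.7 - 63.0 = 33.7 dB


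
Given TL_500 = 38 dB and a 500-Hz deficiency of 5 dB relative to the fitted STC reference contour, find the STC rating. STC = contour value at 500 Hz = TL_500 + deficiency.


By ASTM E413, STC = value of the fitted reference contour at 500 Hz.
Contour value at 500 Hz = TL_500 + deficiency = 38 + 5 = 43
STC = 43


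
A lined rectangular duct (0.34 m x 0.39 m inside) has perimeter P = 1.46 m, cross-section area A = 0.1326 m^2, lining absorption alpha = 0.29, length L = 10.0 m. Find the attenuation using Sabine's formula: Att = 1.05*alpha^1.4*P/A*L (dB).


alpha^1.4 = 0.29^1.4 = 0.176749
Attenuation rate = 1.05 * alpha^1.4 * P / A
= 1.05 * 0.176749 * 1.46 / 0.1326 = 2.04341 dB/m
Total Att = 2.04341 * 10.0 = 20.434 dB


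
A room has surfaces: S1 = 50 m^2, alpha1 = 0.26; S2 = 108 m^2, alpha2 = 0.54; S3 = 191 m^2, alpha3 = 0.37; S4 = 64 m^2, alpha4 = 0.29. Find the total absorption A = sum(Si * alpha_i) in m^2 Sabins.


50 * 0.26 = 13
108 * 0.54 = 58.32
191 * 0.37 = 70.67
64 * 0.29 = 18.56
A_total = 13 + 58.32 + 70.67 + 18.56 = 160.55 m^2


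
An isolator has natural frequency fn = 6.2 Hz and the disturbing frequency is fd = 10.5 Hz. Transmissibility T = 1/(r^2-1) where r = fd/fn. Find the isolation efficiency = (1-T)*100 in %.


r = 10.5 / 6.2 = 1.69355
r^2 - 1 = 1.69355^2 - 1 = 1.86811
T = 1/1.86811 = 0.5353
Efficiency = (1 - 0.5353)*100 = 46.47 %


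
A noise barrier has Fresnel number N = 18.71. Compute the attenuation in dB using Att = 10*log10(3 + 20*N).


3 + 20*N = 3 + 20*18.71 = 377.2
Att = 10*log10(377.2) = 25.766 dB


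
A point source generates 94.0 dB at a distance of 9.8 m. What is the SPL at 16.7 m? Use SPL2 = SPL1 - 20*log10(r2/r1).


r2/r1 = 16.7/9.8 = 1.70408
Correction = 20*log10(1.70408) = 4.6298 dB
SPL2 = 94.0 - 4.6298 = 89.37 dB


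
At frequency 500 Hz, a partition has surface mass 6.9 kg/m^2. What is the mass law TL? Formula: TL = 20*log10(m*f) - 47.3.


m * f = 6.9 * 500 = 3450
20*log10(3450) = 70.7564 dB
TL = 70.7564 - 47.3 = 23.456 dB


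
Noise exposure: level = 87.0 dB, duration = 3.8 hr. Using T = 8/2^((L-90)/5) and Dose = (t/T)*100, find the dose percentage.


T_allowed = 8 / 2^((87.0 - 90)/5) = 12.1257 hr
Dose = 3.8 / 12.1257 * 100 = 31.338 %


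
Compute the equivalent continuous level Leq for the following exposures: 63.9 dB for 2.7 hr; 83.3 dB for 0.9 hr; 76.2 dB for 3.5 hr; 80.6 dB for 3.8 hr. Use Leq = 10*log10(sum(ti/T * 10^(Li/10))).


T_total = 2.7 + 0.9 + 3.5 + 3.8 = 10.9 hr
(2.7/10.9) * 10^(63.9/10) = 608047
(0.9/10.9) * 10^(83.3/10) = 1.76529e+07
(3.5/10.9) * 10^(76.2/10) = 1.33857e+07
(3.8/10.9) * 10^(80.6/10) = 4.00274e+07
Sum = 608047 + 1.76529e+07 + 1.33857e+07 + 4.00274e+07 = 7.1674e+07
Leq = 10*log10(7.1674e+07) = 78.554 dB


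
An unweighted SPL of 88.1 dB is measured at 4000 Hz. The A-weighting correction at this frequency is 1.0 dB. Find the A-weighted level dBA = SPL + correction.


A-weighting table: 4000 Hz -> 1.0 dB correction
SPL_A = SPL + correction = 88.1 + (1.0) = 89.1 dBA


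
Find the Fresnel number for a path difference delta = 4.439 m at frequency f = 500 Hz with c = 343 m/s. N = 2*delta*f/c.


N = 2*delta*f/c = 2*delta/lambda, where lambda = c/f
lambda = 343 / 500 = 0.686 m
N = 2 * 4.439 / 0.686 = 12.942


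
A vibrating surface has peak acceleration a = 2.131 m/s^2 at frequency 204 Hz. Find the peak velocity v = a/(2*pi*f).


omega = 2*pi*f = 2*pi*204 = 1281.77 rad/s
v = a / omega = 2.131 / 1281.77 = 0.0016625 m/s


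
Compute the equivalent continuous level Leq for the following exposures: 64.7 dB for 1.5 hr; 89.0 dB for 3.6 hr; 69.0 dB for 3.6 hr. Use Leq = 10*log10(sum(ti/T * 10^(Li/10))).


T_total = 1.5 + 3.6 + 3.6 = 8.7 hr
(1.5/8.7) * 10^(64.7/10) = 508829
(3.6/8.7) * 10^(89.0/10) = 3.28688e+08
(3.6/8.7) * 10^(69.0/10) = 3.28688e+06
Sum = 508829 + 3.28688e+08 + 3.28688e+06 = 3.32484e+08
Leq = 10*log10(3.32484e+08) = 85.218 dB


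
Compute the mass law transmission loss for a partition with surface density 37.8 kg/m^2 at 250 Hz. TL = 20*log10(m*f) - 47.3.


m * f = 37.8 * 250 = 9450
20*log10(9450) = 79.5086 dB
TL = 79.5086 - 47.3 = 32.209 dB


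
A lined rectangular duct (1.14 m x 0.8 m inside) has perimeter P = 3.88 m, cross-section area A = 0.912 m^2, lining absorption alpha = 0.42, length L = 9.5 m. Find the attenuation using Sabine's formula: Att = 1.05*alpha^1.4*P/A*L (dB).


alpha^1.4 = 0.42^1.4 = 0.296858
Attenuation rate = 1.05 * alpha^1.4 * P / A
= 1.05 * 0.296858 * 3.88 / 0.912 = 1.3261 dB/m
Total Att = 1.3261 * 9.5 = 12.598 dB


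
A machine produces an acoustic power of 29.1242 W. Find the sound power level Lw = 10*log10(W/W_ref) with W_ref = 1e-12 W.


W / W_ref = 29.1242 / 1e-12 = 2.91242e+13
Lw = 10 * log10(2.91242e+13) = 134.64 dB


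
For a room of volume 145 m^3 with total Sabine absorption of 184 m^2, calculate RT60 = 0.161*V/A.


RT60 = 0.161 * 145 / 184 = 0.12687 s
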